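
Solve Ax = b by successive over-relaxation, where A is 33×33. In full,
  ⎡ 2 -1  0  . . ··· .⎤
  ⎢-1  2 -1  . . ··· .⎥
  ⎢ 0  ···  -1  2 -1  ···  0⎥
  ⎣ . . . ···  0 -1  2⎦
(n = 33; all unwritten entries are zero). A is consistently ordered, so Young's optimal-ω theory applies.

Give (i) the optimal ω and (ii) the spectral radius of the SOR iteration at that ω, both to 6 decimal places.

[ρ_J] n=33: ρ(B_J) = cos(π/(n+1)) = cos(π/34) = 0.995734.
root = sin(π/34) = 0.0922684  (since 1−cos² = sin²).
So ω* = 2/1.0922684 = 1.831052 (Young).
[ρ_SOR] ω* − 1 = 0.831052.

ω* = 1.831052, ρ_SOR = 0.831052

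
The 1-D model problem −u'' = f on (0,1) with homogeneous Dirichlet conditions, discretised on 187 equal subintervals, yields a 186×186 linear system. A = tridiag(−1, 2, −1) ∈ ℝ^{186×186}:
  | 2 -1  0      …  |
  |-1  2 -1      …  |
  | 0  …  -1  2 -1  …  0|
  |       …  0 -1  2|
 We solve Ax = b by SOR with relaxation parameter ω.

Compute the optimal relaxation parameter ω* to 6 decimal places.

½·tridiag(1,0,1) at n=186: λ_k = cos(kπ/187); max |λ| at k=1 ⇒ ρ_J = cos(π/187) ≈ 0.999859.
1 − cos²(π/187) = sin²(π/187) ⇒ √(1−ρ_J²) = sin(π/187) = 0.0167992.
ω* = 2 / (1 + 0.0167992) = 2 / 1.0167992 ≈ 1.966957.
[ρ_SOR] ω* − 1 = 0.966957.

ω* = 1.966957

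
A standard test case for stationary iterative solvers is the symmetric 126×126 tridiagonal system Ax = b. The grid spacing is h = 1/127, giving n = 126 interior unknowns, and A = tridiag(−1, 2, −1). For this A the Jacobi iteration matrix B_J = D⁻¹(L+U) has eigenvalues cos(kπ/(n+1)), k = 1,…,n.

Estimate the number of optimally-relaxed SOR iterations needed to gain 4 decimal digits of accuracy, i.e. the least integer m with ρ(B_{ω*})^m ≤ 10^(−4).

m = 187

ρ_J = max_k |cos(kπ/127)| = cos(π/127) = 0.9996941
√(1 − cos²(π/127)) = sin(π/127) ≈ 0.0247344.
ω* = 2/(1+0.0247344) = 1.9517252
ρ_SOR = ω* − 1 ≈ 0.9517252.
m ≥ 4·ln10 / (−ln 0.9517252) = 186.147; smallest integer m = 187.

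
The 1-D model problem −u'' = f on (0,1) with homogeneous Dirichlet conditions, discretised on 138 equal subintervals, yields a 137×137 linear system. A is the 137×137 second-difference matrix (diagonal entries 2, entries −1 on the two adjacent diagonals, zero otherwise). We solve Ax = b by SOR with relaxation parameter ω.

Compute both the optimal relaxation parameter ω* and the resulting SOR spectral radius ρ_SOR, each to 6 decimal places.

ω* = 1.955487, ρ_SOR = 0.955487

spectrum of D⁻¹(L+U) = {cos(kπ/138) : 1≤k≤137}; ρ_J = cos(π/138) = 0.999741.
√(1−ρ_J²) simplifies to sin(π/138) = 0.0227632.
[ω*] 2 ÷ (1 + 0.0227632) = 2 ÷ 1.0227632 = 1.955487.
Hence ρ(B_{ω*}) = 1.955487 − 1 = 0.955487.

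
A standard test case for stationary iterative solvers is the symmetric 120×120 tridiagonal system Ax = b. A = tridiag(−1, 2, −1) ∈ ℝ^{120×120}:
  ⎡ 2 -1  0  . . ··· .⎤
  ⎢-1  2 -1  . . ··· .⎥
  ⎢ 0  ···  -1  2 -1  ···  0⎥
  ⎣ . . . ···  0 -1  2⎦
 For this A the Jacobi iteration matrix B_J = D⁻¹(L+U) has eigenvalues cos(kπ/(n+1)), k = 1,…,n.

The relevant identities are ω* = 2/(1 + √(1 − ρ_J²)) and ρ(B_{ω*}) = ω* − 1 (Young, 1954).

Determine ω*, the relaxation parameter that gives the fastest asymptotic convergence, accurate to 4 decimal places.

ω* = 1.9494

ρ_J = max_k |cos(kπ/121)| = cos(π/121) = 0.9997
√(1−ρ_J²) simplifies to sin(π/121) = 0.02596.
Young: ω* = 2/(1+√(1−ρ_J²)) = 2/(1+0.02596) = 2/1.02596 = 1.9494.
ρ(B_{ω*}) = ω*−1 = 0.9494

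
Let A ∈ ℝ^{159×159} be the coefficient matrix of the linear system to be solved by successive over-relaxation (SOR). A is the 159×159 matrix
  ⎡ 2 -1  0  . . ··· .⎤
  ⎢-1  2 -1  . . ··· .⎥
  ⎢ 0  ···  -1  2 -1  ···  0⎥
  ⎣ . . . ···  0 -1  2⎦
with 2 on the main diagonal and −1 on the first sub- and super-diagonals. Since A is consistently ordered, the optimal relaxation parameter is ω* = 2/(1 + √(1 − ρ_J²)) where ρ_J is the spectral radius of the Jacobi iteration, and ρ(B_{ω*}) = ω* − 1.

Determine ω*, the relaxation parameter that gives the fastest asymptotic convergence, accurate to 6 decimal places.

ω* = 1.961489

n=159: λ(B_J) = 1 − λ(A)/2 = cos(kπ/160); k=1 gives ρ_J = 0.999807.
1 − cos²(π/160) = sin²(π/160) ⇒ √(1−ρ_J²) = sin(π/160) = 0.0196337.
ω* = 2 / (1 + 0.0196337) = 2 / 1.0196337 ≈ 1.961489.
ρ_SOR = ω* − 1 ≈ 0.961489.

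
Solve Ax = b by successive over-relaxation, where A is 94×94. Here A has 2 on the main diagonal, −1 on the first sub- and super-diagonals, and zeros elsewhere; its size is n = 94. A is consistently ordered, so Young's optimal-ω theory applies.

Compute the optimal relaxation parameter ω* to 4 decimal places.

B_J for the 94×94 system has eigenvalues cos(kπ/95); ρ_J = cos(π/95) = 0.9995.
root = sin(π/95) = 0.03306  (since 1−cos² = sin²).
Young: ω* = 2/(1+√(1−ρ_J²)) = 2/(1+0.03306) = 2/1.03306 = 1.9360.
ρ_SOR = ω* − 1 = 1.9360 − 1 = 0.9360.

ω* = 1.9360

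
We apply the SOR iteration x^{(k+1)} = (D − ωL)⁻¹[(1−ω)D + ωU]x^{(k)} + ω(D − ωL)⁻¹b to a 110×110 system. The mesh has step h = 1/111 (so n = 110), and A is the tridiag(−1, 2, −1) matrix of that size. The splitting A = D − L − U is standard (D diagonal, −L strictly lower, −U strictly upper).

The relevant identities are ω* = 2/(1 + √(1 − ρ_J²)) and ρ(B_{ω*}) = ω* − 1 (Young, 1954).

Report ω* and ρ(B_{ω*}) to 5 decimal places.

ω* = 1.94496, ρ_SOR = 0.94496

ρ_J = max_k |cos(kπ/111)| = cos(π/111) = 0.99960
root = sin(π/111) = 0.028299  (since 1−cos² = sin²).
ω* = 2 / (1 + 0.028299) = 2 / 1.028299 ≈ 1.94496.
ρ_SOR = ω* − 1 = 1.94496 − 1 = 0.94496.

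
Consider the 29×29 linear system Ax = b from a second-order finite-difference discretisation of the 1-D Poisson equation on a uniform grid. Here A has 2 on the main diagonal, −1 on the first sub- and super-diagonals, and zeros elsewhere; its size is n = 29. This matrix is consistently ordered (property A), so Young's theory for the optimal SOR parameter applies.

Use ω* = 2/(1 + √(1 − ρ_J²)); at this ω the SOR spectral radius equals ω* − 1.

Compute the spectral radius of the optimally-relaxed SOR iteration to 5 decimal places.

ρ_SOR = 0.81073

½·tridiag(1,0,1) at n=29: λ_k = cos(kπ/30); max |λ| at k=1 ⇒ ρ_J = cos(π/30) ≈ 0.99452.
√(1 − cos²(π/30)) = sin(π/30) ≈ 0.104528.
Young: ω* = 2/(1+√(1−ρ_J²)) = 2/(1+0.104528) = 2/1.104528 = 1.81073.
ρ_SOR = ω* − 1 = 1.81073 − 1 = 0.81073.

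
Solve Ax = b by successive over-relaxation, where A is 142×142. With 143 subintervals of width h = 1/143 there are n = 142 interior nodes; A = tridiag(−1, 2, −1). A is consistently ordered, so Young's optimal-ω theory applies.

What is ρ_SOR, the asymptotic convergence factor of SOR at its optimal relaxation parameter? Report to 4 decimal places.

ρ_J = max_k |cos(kπ/143)| = cos(π/143) = 0.9998
√(1 − cos²(π/143)) = sin(π/143) ≈ 0.02197.
So ω* = 2/1.02197 = 1.9570 (Young).
ρ_SOR = ω* − 1 = 1.9570 − 1 = 0.9570.

ρ_SOR = 0.9570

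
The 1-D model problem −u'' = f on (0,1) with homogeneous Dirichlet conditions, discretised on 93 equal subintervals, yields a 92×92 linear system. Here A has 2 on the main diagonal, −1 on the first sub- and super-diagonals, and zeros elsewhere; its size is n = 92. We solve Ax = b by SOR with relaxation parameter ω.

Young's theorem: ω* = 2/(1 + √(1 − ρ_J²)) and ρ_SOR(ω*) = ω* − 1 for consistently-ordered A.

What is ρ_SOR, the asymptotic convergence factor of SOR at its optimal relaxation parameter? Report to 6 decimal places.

½·tridiag(1,0,1) at n=92: λ_k = cos(kπ/93); max |λ| at k=1 ⇒ ρ_J = cos(π/93) ≈ 0.999429.
root = sin(π/93) = 0.0337741  (since 1−cos² = sin²).
ω* = 2/(1 + 0.0337741) = 2/1.0337741 = 1.934659.
At ω = 1.934659 every |λ(B_ω)| = ω−1, so ρ_SOR = 0.934659.

ρ_SOR = 0.934659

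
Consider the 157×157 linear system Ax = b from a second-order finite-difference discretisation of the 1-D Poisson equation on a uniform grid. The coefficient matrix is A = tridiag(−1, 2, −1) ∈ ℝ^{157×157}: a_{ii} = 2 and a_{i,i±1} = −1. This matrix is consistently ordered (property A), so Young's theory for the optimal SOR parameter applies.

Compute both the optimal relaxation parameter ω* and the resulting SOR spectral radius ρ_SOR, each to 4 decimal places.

[ρ_J] n=157: ρ(B_J) = cos(π/(n+1)) = cos(π/158) = 0.9998.
1 − cos²(π/158) = sin²(π/158) ⇒ √(1−ρ_J²) = sin(π/158) = 0.01988.
ω* = 2/(1 + 0.01988) = 2/1.01988 = 1.9610.
ρ_SOR = ω* − 1 = 1.9610 − 1 = 0.9610.

ω* = 1.9610, ρ_SOR = 0.9610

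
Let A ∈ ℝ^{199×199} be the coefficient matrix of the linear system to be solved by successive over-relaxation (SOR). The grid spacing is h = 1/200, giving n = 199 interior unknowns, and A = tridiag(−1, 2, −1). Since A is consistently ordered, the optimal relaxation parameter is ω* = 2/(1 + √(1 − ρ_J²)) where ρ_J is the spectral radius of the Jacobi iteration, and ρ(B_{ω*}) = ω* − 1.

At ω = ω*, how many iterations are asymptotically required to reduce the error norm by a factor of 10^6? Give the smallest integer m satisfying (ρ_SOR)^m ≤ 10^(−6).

spectrum of D⁻¹(L+U) = {cos(kπ/200) : 1≤k≤199}; ρ_J = cos(π/200) = 0.9998766.
root = sin(π/200) = 0.0157073  (since 1−cos² = sin²).
[ω*] 2 ÷ (1 + 0.0157073) = 2 ÷ 1.0157073 = 1.9690712.
ρ_SOR = ω* − 1 ≈ 0.9690712.
m ≥ 6·ln10 / (−ln 0.9690712) = 439.743; smallest integer m = 440.

m = 440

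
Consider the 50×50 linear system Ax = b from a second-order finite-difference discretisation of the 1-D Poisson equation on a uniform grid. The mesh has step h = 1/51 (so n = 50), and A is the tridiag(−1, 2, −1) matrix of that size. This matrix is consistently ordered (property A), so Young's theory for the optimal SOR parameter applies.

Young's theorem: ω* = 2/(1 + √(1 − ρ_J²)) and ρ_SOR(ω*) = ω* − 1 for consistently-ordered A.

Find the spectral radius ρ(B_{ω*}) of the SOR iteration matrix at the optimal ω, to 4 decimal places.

ρ_SOR = 0.8840

With n=50, ρ(Jacobi) = cos(π/51) = 0.9981.
root = sin(π/51) = 0.06156  (since 1−cos² = sin²).
Young: ω* = 2/(1+√(1−ρ_J²)) = 2/(1+0.06156) = 2/1.06156 = 1.8840.
and ρ(B_{ω*}) = 1.8840 − 1 = 0.8840.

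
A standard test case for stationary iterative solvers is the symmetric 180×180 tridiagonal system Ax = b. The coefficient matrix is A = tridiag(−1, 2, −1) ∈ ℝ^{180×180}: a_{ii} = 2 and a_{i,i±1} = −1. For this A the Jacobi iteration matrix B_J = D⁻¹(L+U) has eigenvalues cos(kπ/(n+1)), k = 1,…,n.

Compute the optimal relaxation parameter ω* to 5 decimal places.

ω* = 1.96588

½·tridiag(1,0,1) at n=180: λ_k = cos(kπ/181); max |λ| at k=1 ⇒ ρ_J = cos(π/181) ≈ 0.99985.
root = sin(π/181) = 0.017356  (since 1−cos² = sin²).
So ω* = 2/1.017356 = 1.96588 (Young).
ρ_SOR = ω* − 1 = 1.96588 − 1 = 0.96588.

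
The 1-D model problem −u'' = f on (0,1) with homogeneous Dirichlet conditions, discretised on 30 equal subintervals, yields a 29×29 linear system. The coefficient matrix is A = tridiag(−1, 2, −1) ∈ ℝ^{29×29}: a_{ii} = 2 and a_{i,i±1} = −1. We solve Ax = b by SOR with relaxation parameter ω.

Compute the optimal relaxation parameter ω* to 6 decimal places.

ω* = 1.810727

spectrum of D⁻¹(L+U) = {cos(kπ/30) : 1≤k≤29}; ρ_J = cos(π/30) = 0.994522.
√(1−ρ_J²) simplifies to sin(π/30) = 0.1045285.
Then 2/(1+√(1−ρ_J²)) = 2/(1+0.1045285); ω* = 2/1.1045285 = 1.810727.
ρ_SOR = ω* − 1 ≈ 0.810727.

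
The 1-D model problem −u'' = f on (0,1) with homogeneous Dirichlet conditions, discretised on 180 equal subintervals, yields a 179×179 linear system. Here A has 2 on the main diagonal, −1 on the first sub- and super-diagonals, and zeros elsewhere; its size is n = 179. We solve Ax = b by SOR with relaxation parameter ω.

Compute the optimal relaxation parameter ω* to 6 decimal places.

ω* = 1.965694

[ρ_J] n=179: ρ(B_J) = cos(π/(n+1)) = cos(π/180) = 0.999848.
√(1−ρ_J²) simplifies to sin(π/180) = 0.0174524.
Then 2/(1+√(1−ρ_J²)) = 2/(1+0.0174524); ω* = 2/1.0174524 = 1.965694.
and ρ(B_{ω*}) = 1.965694 − 1 = 0.965694.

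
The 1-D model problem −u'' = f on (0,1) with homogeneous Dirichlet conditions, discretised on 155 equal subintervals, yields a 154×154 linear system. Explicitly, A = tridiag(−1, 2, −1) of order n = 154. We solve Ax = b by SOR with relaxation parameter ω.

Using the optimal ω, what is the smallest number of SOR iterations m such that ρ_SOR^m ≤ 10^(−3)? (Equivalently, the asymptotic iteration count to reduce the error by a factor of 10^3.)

m = 171

½·tridiag(1,0,1) at n=154: λ_k = cos(kπ/155); max |λ| at k=1 ⇒ ρ_J = cos(π/155) ≈ 0.9997946.
√(1−ρ_J²) simplifies to sin(π/155) = 0.0202670.
ω* = 2/(1+0.0202670) = 1.9602712
Hence ρ(B_{ω*}) = 1.9602712 − 1 = 0.9602712.
Need (0.9602712)^m ≤ 10^(−3): m ≥ 3·ln10/|ln 0.9602712| = 6.90776/0.0405395 = 170.396 ⇒ m = 171.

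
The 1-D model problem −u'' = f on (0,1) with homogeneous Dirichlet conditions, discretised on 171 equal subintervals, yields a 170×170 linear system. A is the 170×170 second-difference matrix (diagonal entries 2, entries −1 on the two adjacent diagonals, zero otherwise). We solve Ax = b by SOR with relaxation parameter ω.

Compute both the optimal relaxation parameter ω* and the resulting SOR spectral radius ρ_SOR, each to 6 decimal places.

ω* = 1.963921, ρ_SOR = 0.963921

With n=170, ρ(Jacobi) = cos(π/171) = 0.999831.
√(1 − cos²(π/171)) = sin(π/171) ≈ 0.0183709.
[ω*] 2 ÷ (1 + 0.0183709) = 2 ÷ 1.0183709 = 1.963921.
ρ(B_{ω*}) = ω*−1 = 0.963921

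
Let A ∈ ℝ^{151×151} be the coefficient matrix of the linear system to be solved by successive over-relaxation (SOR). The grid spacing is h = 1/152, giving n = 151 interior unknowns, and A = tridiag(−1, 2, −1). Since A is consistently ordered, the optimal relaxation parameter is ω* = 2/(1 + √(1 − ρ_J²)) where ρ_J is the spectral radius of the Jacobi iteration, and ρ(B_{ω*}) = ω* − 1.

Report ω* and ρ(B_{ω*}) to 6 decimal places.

[ρ_J] n=151: ρ(B_J) = cos(π/(n+1)) = cos(π/152) = 0.999786.
√(1−ρ_J²) = |sin(π/152)| = 0.0206669
Then 2/(1+√(1−ρ_J²)) = 2/(1+0.0206669); ω* = 2/1.0206669 = 1.959503.
Hence ρ(B_{ω*}) = 1.959503 − 1 = 0.959503.

ω* = 1.959503, ρ_SOR = 0.959503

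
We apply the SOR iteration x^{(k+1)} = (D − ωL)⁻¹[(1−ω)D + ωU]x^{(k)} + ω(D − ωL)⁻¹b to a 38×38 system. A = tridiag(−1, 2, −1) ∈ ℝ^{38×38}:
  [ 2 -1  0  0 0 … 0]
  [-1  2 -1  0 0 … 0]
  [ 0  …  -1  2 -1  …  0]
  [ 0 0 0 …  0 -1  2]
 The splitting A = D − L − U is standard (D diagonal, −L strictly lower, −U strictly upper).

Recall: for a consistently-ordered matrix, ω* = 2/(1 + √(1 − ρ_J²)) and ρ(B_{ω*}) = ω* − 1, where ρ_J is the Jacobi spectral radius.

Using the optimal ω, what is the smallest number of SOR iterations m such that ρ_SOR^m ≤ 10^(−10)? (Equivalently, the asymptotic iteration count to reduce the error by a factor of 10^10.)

With n=38, ρ(Jacobi) = cos(π/39) = 0.9967573.
1 − cos²(π/39) = sin²(π/39) ⇒ √(1−ρ_J²) = sin(π/39) = 0.0804666.
ω* = 2/(1 + 0.0804666) = 2/1.0804666 = 1.8510521.
At ω = 1.8510521 every |λ(B_ω)| = ω−1, so ρ_SOR = 0.8510521.
ρ_SOR^m ≤ 10^(−10) ⇔ m ≥ 10·ln10/(−ln 0.8510521) = 23.0259/0.161282 = 142.768; m = ⌈142.768⌉ = 143.

m = 143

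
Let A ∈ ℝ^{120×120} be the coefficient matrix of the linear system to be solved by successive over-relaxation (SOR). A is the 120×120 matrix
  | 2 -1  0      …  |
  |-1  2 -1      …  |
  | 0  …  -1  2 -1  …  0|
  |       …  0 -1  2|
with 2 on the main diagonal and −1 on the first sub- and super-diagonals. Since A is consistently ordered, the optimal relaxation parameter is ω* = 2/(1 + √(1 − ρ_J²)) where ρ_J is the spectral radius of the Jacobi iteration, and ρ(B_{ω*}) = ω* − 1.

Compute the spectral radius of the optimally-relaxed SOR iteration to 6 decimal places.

ρ_J = max_k |cos(kπ/121)| = cos(π/121) = 0.999663
root = sin(π/121) = 0.0259607  (since 1−cos² = sin²).
So ω* = 2/1.0259607 = 1.949392 (Young).
[ρ_SOR] ω* − 1 = 0.949392.

ρ_SOR = 0.949392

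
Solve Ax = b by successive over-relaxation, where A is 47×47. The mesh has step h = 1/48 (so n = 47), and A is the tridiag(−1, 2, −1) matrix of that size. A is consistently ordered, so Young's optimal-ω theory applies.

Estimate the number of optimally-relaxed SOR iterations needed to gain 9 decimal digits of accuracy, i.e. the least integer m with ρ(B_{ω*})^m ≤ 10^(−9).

B_J for the 47×47 system has eigenvalues cos(kπ/48); ρ_J = cos(π/48) = 0.9978589.
root = sin(π/48) = 0.0654031  (since 1−cos² = sin²).
[ω*] 2 ÷ (1 + 0.0654031) = 2 ÷ 1.0654031 = 1.8772237.
ρ(B_{ω*}) = ω*−1 = 0.8772237
Need (0.8772237)^m ≤ 10^(−9): m ≥ 9·ln10/|ln 0.8772237| = 20.7233/0.130993 = 158.202 ⇒ m = 159.

m = 159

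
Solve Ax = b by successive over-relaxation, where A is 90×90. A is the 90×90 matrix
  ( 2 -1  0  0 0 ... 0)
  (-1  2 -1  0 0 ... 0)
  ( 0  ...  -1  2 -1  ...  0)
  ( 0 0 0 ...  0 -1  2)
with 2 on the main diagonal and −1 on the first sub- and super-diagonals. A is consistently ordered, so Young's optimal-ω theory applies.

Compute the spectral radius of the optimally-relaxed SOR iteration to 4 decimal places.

[ρ_J] n=90: ρ(B_J) = cos(π/(n+1)) = cos(π/91) = 0.9994.
√(1 − cos²(π/91)) = sin(π/91) ≈ 0.03452.
Young: ω* = 2/(1+√(1−ρ_J²)) = 2/(1+0.03452) = 2/1.03452 = 1.9333.
ρ_SOR = ω* − 1 ≈ 0.9333.

ρ_SOR = 0.9333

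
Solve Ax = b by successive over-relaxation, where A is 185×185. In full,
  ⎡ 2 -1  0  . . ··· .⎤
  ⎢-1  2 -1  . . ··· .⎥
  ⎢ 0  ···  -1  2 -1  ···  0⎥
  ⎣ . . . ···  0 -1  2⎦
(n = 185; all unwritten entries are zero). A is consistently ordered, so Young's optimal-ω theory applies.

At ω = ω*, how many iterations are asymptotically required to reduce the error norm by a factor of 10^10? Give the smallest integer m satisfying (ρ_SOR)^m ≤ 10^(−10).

ρ_J = max_k |cos(kπ/186)| = cos(π/186) = 0.9998574
root = sin(π/186) = 0.0168895  (since 1−cos² = sin²).
Then 2/(1+√(1−ρ_J²)) = 2/(1+0.0168895); ω* = 2/1.0168895 = 1.9667820.
ρ_SOR = ω* − 1 = 1.9667820 − 1 = 0.9667820.
Need (0.9667820)^m ≤ 10^(−10): m ≥ 10·ln10/|ln 0.9667820| = 23.0259/0.0337822 = 681.599 ⇒ m = 682.

m = 682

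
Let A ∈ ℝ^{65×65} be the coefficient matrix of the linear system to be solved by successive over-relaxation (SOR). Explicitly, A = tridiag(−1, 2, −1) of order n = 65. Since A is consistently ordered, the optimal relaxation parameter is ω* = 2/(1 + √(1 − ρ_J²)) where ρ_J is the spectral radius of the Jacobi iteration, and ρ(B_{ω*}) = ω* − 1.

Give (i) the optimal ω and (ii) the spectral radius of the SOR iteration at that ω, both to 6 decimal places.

B_J for the 65×65 system has eigenvalues cos(kπ/66); ρ_J = cos(π/66) = 0.998867.
√(1 − cos²(π/66)) = sin(π/66) ≈ 0.0475819.
So ω* = 2/1.0475819 = 1.909159 (Young).
ρ_SOR = ω* − 1 = 1.909159 − 1 = 0.909159.

ω* = 1.909159, ρ_SOR = 0.909159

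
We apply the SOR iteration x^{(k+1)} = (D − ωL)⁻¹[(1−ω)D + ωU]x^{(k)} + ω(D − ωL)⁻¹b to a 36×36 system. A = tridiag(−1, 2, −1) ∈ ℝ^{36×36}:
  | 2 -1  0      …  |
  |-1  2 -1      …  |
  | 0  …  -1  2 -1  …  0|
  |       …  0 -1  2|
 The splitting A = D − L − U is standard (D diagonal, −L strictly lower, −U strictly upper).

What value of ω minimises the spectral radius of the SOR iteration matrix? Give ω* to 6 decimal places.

ω* = 1.843648

B_J for the 36×36 system has eigenvalues cos(kπ/37); ρ_J = cos(π/37) = 0.996397.
√(1−ρ_J²) = |sin(π/37)| = 0.0848059
Young: ω* = 2/(1+√(1−ρ_J²)) = 2/(1+0.0848059) = 2/1.0848059 = 1.843648.
and ρ(B_{ω*}) = 1.843648 − 1 = 0.843648.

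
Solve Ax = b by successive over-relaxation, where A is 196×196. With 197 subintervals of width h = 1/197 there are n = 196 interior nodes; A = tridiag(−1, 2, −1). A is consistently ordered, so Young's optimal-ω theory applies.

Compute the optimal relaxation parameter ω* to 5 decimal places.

n=196: λ(B_J) = 1 − λ(A)/2 = cos(kπ/197); k=1 gives ρ_J = 0.99987.
1 − cos²(π/197) = sin²(π/197) ⇒ √(1−ρ_J²) = sin(π/197) = 0.015946.
So ω* = 2/1.015946 = 1.96861 (Young).
ρ_SOR = ω* − 1 ≈ 0.96861.

ω* = 1.96861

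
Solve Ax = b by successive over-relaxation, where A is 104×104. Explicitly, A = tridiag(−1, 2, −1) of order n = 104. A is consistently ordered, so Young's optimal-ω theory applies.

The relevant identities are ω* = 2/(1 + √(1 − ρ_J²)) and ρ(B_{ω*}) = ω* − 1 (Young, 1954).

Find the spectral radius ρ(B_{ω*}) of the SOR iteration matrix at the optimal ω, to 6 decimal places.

B_J for the 104×104 system has eigenvalues cos(kπ/105); ρ_J = cos(π/105) = 0.999552.
1 − cos²(π/105) = sin²(π/105) ⇒ √(1−ρ_J²) = sin(π/105) = 0.0299155.
[ω*] 2 ÷ (1 + 0.0299155) = 2 ÷ 1.0299155 = 1.941907.
and ρ(B_{ω*}) = 1.941907 − 1 = 0.941907.

ρ_SOR = 0.941907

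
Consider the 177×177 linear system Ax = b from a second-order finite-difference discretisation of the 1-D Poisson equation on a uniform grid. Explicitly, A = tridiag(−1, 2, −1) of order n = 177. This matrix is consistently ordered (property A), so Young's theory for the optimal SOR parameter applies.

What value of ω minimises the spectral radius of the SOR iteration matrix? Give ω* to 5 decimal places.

½·tridiag(1,0,1) at n=177: λ_k = cos(kπ/178); max |λ| at k=1 ⇒ ρ_J = cos(π/178) ≈ 0.99984.
√(1−ρ_J²) simplifies to sin(π/178) = 0.017648.
Young: ω* = 2/(1+√(1−ρ_J²)) = 2/(1+0.017648) = 2/1.017648 = 1.96532.
Hence ρ(B_{ω*}) = 1.96532 − 1 = 0.96532.

ω* = 1.96532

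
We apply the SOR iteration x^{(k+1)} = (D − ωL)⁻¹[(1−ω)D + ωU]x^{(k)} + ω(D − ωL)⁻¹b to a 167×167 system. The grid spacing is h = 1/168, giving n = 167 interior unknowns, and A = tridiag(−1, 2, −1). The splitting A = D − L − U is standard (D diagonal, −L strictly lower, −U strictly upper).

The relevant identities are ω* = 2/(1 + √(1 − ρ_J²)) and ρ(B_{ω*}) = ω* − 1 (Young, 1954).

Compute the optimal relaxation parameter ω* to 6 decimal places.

ω* = 1.963289

[ρ_J] n=167: ρ(B_J) = cos(π/(n+1)) = cos(π/168) = 0.999825.
√(1 − cos²(π/168)) = sin(π/168) ≈ 0.0186989.
So ω* = 2/1.0186989 = 1.963289 (Young).
Hence ρ(B_{ω*}) = 1.963289 − 1 = 0.963289.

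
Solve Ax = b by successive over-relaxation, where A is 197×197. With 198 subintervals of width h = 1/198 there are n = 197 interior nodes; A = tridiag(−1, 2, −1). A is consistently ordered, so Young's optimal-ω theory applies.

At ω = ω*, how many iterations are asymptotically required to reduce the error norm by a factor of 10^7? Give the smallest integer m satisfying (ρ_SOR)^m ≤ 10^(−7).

m = 508

With n=197, ρ(Jacobi) = cos(π/198) = 0.9998741.
√(1−ρ_J²) = |sin(π/198)| = 0.0158660
ω* = 2/(1 + 0.0158660) = 2/1.0158660 = 1.9687636.
Hence ρ(B_{ω*}) = 1.9687636 − 1 = 0.9687636.
ρ_SOR^m ≤ 10^(−7) ⇔ m ≥ 7·ln10/(−ln 0.9687636) = 16.1181/0.0317347 = 507.901; m = ⌈507.901⌉ = 508.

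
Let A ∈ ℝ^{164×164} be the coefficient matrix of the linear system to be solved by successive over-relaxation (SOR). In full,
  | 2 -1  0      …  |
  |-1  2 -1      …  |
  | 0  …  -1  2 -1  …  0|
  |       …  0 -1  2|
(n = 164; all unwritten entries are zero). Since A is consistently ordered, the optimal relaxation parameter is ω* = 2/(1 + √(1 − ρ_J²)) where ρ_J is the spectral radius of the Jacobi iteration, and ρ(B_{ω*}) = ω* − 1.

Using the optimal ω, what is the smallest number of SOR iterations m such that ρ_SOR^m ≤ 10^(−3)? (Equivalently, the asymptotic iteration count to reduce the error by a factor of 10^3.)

[ρ_J] n=164: ρ(B_J) = cos(π/(n+1)) = cos(π/165) = 0.9998187.
root = sin(π/165) = 0.0190388  (since 1−cos² = sin²).
So ω* = 2/1.0190388 = 1.9626338 (Young).
Hence ρ(B_{ω*}) = 1.9626338 − 1 = 0.9626338.
(0.9626338)^m ≤ 10^{−3}  ⇒  m·ln(0.9626338) ≤ −3·ln10  ⇒  m ≥ 181.391  ⇒  m = 182

m = 182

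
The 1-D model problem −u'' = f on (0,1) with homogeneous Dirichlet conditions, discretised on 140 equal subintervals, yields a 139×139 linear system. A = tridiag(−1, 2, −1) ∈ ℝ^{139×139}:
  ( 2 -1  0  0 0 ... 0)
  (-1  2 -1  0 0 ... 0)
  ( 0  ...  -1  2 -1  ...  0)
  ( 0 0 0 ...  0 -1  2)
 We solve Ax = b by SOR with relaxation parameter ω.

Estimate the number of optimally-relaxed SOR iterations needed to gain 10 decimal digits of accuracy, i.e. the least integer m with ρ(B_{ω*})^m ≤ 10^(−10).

m = 514

ρ_J = max_k |cos(kπ/140)| = cos(π/140) = 0.9997482
1 − cos²(π/140) = sin²(π/140) ⇒ √(1−ρ_J²) = sin(π/140) = 0.0224381.
Then 2/(1+√(1−ρ_J²)) = 2/(1+0.0224381); ω* = 2/1.0224381 = 1.9561086.
ρ_SOR = ω* − 1 = 1.9561086 − 1 = 0.9561086.
10·ln10 = 23.0259; −ln(0.9561086) = 0.0448838; m = ⌈23.0259/0.0448838⌉ = ⌈513.011⌉ = 514.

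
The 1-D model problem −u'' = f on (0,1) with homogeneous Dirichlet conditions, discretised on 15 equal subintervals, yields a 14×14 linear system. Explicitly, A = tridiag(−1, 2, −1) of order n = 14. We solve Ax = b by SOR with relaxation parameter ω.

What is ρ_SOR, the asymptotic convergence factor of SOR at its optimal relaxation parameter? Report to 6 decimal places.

ρ_SOR = 0.655750

[ρ_J] n=14: ρ(B_J) = cos(π/(n+1)) = cos(π/15) = 0.978148.
√(1 − cos²(π/15)) = sin(π/15) ≈ 0.2079117.
Young: ω* = 2/(1+√(1−ρ_J²)) = 2/(1+0.2079117) = 2/1.2079117 = 1.655750.
Hence ρ(B_{ω*}) = 1.655750 − 1 = 0.655750.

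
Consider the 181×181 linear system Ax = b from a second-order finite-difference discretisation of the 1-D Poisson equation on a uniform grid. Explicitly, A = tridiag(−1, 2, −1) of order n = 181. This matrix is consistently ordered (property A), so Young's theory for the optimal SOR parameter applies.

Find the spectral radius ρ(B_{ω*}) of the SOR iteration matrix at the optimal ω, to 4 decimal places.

spectrum of D⁻¹(L+U) = {cos(kπ/182) : 1≤k≤181}; ρ_J = cos(π/182) = 0.9999.
√(1 − cos²(π/182)) = sin(π/182) ≈ 0.01726.
Then 2/(1+√(1−ρ_J²)) = 2/(1+0.01726); ω* = 2/1.01726 = 1.9661.
and ρ(B_{ω*}) = 1.9661 − 1 = 0.9661.

ρ_SOR = 0.9661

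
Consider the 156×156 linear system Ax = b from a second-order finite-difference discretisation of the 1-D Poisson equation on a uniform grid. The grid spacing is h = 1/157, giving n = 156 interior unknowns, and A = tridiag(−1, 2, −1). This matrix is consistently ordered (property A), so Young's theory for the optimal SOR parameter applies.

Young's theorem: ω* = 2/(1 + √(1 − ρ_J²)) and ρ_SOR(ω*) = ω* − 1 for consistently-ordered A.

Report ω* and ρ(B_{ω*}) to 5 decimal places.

ω* = 1.96077, ρ_SOR = 0.96077

[ρ_J] n=156: ρ(B_J) = cos(π/(n+1)) = cos(π/157) = 0.99980.
√(1−ρ_J²) = |sin(π/157)| = 0.020009
Then 2/(1+√(1−ρ_J²)) = 2/(1+0.020009); ω* = 2/1.020009 = 1.96077.
ρ_SOR = ω* − 1 ≈ 0.96077.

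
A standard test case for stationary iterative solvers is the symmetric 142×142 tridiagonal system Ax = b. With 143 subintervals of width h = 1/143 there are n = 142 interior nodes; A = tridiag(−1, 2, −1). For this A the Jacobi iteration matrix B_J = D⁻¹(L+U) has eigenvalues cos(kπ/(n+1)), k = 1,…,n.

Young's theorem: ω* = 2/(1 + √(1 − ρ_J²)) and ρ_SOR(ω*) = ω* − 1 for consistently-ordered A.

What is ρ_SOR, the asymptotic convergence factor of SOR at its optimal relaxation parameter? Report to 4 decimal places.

spectrum of D⁻¹(L+U) = {cos(kπ/143) : 1≤k≤142}; ρ_J = cos(π/143) = 0.9998.
√(1 − cos²(π/143)) = sin(π/143) ≈ 0.02197.
ω* = 2 / (1 + 0.02197) = 2 / 1.02197 ≈ 1.9570.
and ρ(B_{ω*}) = 1.9570 − 1 = 0.9570.

ρ_SOR = 0.9570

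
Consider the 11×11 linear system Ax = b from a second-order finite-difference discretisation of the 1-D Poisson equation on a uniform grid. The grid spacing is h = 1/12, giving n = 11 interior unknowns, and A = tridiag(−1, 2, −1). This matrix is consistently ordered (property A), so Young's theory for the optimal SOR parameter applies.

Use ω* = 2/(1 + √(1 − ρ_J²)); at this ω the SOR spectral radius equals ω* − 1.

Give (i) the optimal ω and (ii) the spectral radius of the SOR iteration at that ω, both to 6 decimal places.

B_J for the 11×11 system has eigenvalues cos(kπ/12); ρ_J = cos(π/12) = 0.965926.
1 − cos²(π/12) = sin²(π/12) ⇒ √(1−ρ_J²) = sin(π/12) = 0.2588190.
So ω* = 2/1.2588190 = 1.588791 (Young).
ρ_SOR = ω* − 1 = 1.588791 − 1 = 0.588791.

ω* = 1.588791, ρ_SOR = 0.588791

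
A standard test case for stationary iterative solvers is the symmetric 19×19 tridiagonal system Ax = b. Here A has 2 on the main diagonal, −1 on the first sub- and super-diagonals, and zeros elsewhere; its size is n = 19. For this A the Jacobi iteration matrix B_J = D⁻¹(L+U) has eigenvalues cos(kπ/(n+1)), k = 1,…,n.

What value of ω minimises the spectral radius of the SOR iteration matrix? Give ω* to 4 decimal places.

ω* = 1.7295

½·tridiag(1,0,1) at n=19: λ_k = cos(kπ/20); max |λ| at k=1 ⇒ ρ_J = cos(π/20) ≈ 0.9877.
root = sin(π/20) = 0.15643  (since 1−cos² = sin²).
Young: ω* = 2/(1+√(1−ρ_J²)) = 2/(1+0.15643) = 2/1.15643 = 1.7295.
and ρ(B_{ω*}) = 1.7295 − 1 = 0.7295.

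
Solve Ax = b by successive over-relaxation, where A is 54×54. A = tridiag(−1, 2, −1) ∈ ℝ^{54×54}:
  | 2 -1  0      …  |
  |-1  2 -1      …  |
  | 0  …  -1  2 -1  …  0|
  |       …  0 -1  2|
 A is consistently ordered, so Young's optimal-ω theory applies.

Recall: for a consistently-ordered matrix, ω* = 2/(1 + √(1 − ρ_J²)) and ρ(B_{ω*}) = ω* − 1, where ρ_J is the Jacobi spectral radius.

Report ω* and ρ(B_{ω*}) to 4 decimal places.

ω* = 1.8920, ρ_SOR = 0.8920

n=54: λ(B_J) = 1 − λ(A)/2 = cos(kπ/55); k=1 gives ρ_J = 0.9984.
root = sin(π/55) = 0.05709  (since 1−cos² = sin²).
[ω*] 2 ÷ (1 + 0.05709) = 2 ÷ 1.05709 = 1.8920.
ρ_SOR = ω* − 1 = 1.8920 − 1 = 0.8920.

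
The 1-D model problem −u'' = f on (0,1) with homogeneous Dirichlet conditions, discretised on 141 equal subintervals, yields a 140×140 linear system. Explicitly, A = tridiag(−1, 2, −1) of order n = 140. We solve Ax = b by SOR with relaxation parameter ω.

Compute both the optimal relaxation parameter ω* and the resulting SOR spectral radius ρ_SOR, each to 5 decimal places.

B_J for the 140×140 system has eigenvalues cos(kπ/141); ρ_J = cos(π/141) = 0.99975.
root = sin(π/141) = 0.022279  (since 1−cos² = sin²).
So ω* = 2/1.022279 = 1.95641 (Young).
and ρ(B_{ω*}) = 1.95641 − 1 = 0.95641.

ω* = 1.95641, ρ_SOR = 0.95641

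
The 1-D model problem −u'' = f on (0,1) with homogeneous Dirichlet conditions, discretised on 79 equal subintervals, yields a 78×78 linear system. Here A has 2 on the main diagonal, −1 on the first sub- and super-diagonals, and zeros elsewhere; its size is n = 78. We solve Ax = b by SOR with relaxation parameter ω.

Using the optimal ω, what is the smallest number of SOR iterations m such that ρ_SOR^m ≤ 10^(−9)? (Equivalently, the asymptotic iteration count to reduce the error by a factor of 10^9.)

spectrum of D⁻¹(L+U) = {cos(kπ/79) : 1≤k≤78}; ρ_J = cos(π/79) = 0.9992094.
root = sin(π/79) = 0.0397565  (since 1−cos² = sin²).
ω* = 2/(1 + 0.0397565) = 2/1.0397565 = 1.9235273.
ρ_SOR = ω* − 1 = 1.9235273 − 1 = 0.9235273.
Need (0.9235273)^m ≤ 10^(−9): m ≥ 9·ln10/|ln 0.9235273| = 20.7233/0.0795549 = 260.491 ⇒ m = 261.

m = 261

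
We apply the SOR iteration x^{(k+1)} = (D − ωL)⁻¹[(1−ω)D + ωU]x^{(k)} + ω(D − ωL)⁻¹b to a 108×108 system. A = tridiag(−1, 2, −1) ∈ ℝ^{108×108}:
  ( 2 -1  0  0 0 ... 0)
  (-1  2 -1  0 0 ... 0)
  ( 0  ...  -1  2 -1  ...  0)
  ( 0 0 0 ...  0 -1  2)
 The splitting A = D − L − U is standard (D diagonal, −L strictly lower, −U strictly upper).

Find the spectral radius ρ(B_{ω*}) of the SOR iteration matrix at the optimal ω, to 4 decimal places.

ρ_SOR = 0.9440

B_J for the 108×108 system has eigenvalues cos(kπ/109); ρ_J = cos(π/109) = 0.9996.
√(1−ρ_J²) simplifies to sin(π/109) = 0.02882.
ω* = 2/(1 + 0.02882) = 2/1.02882 = 1.9440.
Hence ρ(B_{ω*}) = 1.9440 − 1 = 0.9440.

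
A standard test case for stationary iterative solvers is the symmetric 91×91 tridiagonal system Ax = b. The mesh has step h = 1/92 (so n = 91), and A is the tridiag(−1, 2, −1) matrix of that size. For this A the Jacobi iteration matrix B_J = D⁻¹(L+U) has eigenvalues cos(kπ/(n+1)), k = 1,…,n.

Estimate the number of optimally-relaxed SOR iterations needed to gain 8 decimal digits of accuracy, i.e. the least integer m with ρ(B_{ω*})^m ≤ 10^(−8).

m = 270

B_J for the 91×91 system has eigenvalues cos(kπ/92); ρ_J = cos(π/92) = 0.9994170.
√(1 − cos²(π/92)) = sin(π/92) ≈ 0.0341411.
[ω*] 2 ÷ (1 + 0.0341411) = 2 ÷ 1.0341411 = 1.9339721.
and ρ(B_{ω*}) = 1.9339721 − 1 = 0.9339721.
Need (0.9339721)^m ≤ 10^(−8): m ≥ 8·ln10/|ln 0.9339721| = 18.4207/0.0683087 = 269.668 ⇒ m = 270.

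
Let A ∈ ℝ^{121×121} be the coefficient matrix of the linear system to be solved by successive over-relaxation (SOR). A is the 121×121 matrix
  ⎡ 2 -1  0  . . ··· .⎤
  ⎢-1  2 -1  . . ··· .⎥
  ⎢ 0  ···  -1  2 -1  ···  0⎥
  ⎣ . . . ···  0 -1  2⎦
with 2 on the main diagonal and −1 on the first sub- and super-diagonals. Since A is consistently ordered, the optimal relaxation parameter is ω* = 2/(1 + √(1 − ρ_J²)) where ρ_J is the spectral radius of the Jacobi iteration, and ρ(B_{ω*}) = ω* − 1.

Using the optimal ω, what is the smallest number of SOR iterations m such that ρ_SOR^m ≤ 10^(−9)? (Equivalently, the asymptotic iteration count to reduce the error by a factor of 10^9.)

m = 403

B_J for the 121×121 system has eigenvalues cos(kπ/122); ρ_J = cos(π/122) = 0.9996685.
root = sin(π/122) = 0.0257479  (since 1−cos² = sin²).
So ω* = 2/1.0257479 = 1.9497968 (Young).
ρ(B_{ω*}) = ω*−1 = 0.9497968
Need (0.9497968)^m ≤ 10^(−9): m ≥ 9·ln10/|ln 0.9497968| = 20.7233/0.0515072 = 402.338 ⇒ m = 403.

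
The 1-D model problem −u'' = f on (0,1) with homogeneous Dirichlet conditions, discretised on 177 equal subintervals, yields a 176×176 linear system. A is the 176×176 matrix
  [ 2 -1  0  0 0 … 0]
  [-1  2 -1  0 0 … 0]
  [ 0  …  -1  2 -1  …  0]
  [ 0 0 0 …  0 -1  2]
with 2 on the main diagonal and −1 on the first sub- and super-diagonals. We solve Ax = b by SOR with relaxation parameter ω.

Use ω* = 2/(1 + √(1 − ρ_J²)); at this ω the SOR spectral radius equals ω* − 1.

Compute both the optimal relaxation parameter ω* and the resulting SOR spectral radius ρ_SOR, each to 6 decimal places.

ω* = 1.965123, ρ_SOR = 0.965123

n=176: λ(B_J) = 1 − λ(A)/2 = cos(kπ/177); k=1 gives ρ_J = 0.999842.
√(1−ρ_J²) = |sin(π/177)| = 0.0177482
Then 2/(1+√(1−ρ_J²)) = 2/(1+0.0177482); ω* = 2/1.0177482 = 1.965123.
ρ_SOR = ω* − 1 ≈ 0.965123.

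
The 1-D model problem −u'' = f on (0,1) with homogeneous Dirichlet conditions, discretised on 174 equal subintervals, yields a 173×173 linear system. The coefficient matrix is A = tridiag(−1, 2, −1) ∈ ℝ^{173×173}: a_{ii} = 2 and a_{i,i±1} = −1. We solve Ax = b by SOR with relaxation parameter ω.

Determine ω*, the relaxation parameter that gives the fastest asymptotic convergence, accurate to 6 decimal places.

[ρ_J] n=173: ρ(B_J) = cos(π/(n+1)) = cos(π/174) = 0.999837.
√(1 − cos²(π/174)) = sin(π/174) ≈ 0.0180541.
So ω* = 2/1.0180541 = 1.964532 (Young).
ρ_SOR = ω* − 1 = 1.964532 − 1 = 0.964532.

ω* = 1.964532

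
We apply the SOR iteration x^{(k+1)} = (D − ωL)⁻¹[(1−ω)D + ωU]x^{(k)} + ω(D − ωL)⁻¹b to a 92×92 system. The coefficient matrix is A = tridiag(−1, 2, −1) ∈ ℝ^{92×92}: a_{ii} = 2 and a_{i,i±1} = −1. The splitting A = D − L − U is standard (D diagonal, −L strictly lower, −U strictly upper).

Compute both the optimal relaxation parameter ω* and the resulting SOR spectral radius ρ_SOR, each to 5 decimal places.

ω* = 1.93466, ρ_SOR = 0.93466

n=92: λ(B_J) = 1 − λ(A)/2 = cos(kπ/93); k=1 gives ρ_J = 0.99943.
√(1−ρ_J²) simplifies to sin(π/93) = 0.033774.
ω* = 2/(1+0.033774) = 1.93466
ρ(B_{ω*}) = ω*−1 = 0.93466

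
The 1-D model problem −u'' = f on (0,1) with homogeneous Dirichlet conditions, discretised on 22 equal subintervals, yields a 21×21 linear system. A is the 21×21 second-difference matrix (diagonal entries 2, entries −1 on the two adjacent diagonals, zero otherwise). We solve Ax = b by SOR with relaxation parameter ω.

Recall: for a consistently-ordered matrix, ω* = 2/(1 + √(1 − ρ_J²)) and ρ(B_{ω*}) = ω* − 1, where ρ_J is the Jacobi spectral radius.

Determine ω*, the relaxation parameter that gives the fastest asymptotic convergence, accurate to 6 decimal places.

With n=21, ρ(Jacobi) = cos(π/22) = 0.989821.
√(1−ρ_J²) = |sin(π/22)| = 0.1423148
Young: ω* = 2/(1+√(1−ρ_J²)) = 2/(1+0.1423148) = 2/1.1423148 = 1.750831.
At ω = 1.750831 every |λ(B_ω)| = ω−1, so ρ_SOR = 0.750831.

ω* = 1.750831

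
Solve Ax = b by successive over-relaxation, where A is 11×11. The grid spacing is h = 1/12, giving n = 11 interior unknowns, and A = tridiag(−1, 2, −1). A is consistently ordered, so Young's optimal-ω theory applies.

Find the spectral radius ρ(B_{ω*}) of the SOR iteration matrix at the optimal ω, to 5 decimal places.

ρ_SOR = 0.58879

n=11: λ(B_J) = 1 − λ(A)/2 = cos(kπ/12); k=1 gives ρ_J = 0.96593.
1 − cos²(π/12) = sin²(π/12) ⇒ √(1−ρ_J²) = sin(π/12) = 0.258819.
So ω* = 2/1.258819 = 1.58879 (Young).
At ω = 1.58879 every |λ(B_ω)| = ω−1, so ρ_SOR = 0.58879.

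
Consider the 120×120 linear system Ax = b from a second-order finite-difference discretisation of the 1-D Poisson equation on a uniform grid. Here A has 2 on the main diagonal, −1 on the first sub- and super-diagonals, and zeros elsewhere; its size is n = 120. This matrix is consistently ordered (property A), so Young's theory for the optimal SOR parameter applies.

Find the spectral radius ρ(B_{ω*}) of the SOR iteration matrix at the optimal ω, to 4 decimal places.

B_J for the 120×120 system has eigenvalues cos(kπ/121); ρ_J = cos(π/121) = 0.9997.
√(1 − cos²(π/121)) = sin(π/121) ≈ 0.02596.
[ω*] 2 ÷ (1 + 0.02596) = 2 ÷ 1.02596 = 1.9494.
ρ_SOR = ω* − 1 ≈ 0.9494.

ρ_SOR = 0.9494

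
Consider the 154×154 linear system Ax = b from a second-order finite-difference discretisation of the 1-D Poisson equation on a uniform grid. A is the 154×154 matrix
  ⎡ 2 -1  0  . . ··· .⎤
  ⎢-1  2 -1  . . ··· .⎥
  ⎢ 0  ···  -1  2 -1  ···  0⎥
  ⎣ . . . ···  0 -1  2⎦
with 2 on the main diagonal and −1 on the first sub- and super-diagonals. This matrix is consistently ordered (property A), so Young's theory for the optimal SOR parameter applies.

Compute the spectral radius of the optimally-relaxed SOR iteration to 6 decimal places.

spectrum of D⁻¹(L+U) = {cos(kπ/155) : 1≤k≤154}; ρ_J = cos(π/155) = 0.999795.
root = sin(π/155) = 0.0202670  (since 1−cos² = sin²).
So ω* = 2/1.0202670 = 1.960271 (Young).
and ρ(B_{ω*}) = 1.960271 − 1 = 0.960271.

ρ_SOR = 0.960271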